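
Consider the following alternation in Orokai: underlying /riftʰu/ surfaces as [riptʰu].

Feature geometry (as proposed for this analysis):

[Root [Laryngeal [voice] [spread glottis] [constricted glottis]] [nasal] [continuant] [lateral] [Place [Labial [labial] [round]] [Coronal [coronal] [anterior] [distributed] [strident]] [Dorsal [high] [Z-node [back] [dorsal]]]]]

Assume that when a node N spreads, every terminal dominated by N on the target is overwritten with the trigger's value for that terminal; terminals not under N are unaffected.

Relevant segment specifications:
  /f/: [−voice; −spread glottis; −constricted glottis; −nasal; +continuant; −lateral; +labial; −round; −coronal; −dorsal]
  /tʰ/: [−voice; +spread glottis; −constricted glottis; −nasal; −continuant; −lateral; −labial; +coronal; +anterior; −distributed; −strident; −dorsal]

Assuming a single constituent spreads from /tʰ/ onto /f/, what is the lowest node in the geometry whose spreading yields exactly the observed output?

[continuant]

/f/ and [p] differ in [continuant]; every other specified feature is identical.
With a single altered terminal, the smallest constituent that could spread is that terminal — [continuant].
Since [coronal], [spread glottis] are preserved even though /tʰ/ disagrees there, no node above [continuant] spread.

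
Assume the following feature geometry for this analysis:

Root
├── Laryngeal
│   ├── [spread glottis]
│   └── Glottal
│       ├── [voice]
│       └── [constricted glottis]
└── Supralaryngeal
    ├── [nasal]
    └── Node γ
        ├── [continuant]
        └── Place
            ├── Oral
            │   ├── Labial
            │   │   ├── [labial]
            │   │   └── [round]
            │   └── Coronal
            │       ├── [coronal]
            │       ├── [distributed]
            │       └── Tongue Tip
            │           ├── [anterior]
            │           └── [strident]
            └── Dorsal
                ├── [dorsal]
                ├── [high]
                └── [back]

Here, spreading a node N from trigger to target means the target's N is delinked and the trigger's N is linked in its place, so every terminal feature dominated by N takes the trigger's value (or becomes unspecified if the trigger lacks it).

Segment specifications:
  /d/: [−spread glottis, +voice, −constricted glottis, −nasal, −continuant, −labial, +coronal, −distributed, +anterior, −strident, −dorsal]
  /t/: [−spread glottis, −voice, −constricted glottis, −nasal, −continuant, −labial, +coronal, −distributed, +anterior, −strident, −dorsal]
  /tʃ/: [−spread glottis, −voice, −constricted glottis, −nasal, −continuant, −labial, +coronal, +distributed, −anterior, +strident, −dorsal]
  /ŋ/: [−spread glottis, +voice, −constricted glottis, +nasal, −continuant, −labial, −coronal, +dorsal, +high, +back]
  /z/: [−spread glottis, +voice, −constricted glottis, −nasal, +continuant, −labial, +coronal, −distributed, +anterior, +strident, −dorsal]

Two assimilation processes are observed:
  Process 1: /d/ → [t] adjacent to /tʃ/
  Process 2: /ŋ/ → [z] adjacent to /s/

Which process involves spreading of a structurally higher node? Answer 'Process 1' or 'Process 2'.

Process 2

In Process 1, [voice] changes, so the minimal spreading node is [voice] at depth 3.
In Process 2, [nasal], [continuant], [coronal], [anterior], [distributed], [strident], [dorsal], [high], [back] change, so the minimal spreading node is Supralaryngeal at depth 1.
Supralaryngeal (depth 1) sits above [voice] (depth 3), making Process 2 the one with the higher spreading node.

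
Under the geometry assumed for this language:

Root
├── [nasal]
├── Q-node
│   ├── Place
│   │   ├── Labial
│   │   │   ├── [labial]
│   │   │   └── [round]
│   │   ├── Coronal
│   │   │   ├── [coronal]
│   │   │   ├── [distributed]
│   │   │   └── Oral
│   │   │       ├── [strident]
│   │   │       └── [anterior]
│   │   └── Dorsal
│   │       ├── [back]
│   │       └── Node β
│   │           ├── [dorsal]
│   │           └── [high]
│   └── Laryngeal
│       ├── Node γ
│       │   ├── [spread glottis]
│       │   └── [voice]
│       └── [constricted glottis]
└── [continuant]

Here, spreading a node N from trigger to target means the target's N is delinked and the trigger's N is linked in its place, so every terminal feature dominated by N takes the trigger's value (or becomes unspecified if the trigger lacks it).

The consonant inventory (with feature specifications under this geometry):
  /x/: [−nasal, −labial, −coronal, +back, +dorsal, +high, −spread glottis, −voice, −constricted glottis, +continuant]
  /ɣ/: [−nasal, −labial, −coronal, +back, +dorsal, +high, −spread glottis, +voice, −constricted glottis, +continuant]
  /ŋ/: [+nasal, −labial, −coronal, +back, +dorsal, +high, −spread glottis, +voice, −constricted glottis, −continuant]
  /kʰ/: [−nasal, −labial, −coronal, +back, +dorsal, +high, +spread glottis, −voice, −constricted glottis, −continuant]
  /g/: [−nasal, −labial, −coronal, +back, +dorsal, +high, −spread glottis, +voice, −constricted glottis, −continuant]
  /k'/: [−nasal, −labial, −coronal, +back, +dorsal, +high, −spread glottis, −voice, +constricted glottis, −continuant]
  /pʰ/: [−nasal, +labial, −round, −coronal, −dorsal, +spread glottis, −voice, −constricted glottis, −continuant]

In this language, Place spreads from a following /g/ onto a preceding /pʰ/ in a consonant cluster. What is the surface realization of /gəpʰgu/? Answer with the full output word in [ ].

[gəkʰgu]

Place immediately or transitively dominates [labial], [round], [coronal], [distributed], [strident], [anterior], [back], [dorsal], [high].
After delinking /pʰ/'s Place and linking /g/'s, the affected terminals become [−labial], [−coronal], [+back], [+dorsal], [+high]; [nasal], [spread glottis], [voice], … (outside Place) are retained from /pʰ/.
This feature bundle is that of [kʰ], so /gəpʰgu/ surfaces as [gəkʰgu].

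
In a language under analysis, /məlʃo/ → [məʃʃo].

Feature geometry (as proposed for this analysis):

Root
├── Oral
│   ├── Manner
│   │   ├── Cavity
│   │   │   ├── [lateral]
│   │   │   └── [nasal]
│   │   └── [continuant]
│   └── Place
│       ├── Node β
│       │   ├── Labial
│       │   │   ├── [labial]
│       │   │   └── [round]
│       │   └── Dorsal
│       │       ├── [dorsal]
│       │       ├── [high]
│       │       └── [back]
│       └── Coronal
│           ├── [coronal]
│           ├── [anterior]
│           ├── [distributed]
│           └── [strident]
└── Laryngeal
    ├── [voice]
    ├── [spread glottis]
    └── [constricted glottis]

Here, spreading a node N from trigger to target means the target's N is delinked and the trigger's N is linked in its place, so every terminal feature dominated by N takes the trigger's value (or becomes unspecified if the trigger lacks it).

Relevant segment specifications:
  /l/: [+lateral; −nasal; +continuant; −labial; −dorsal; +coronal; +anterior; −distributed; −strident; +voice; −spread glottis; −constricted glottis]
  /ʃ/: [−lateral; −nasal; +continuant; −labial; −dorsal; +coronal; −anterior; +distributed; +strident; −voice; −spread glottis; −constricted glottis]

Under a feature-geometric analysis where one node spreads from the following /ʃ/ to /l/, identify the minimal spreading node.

The alternation /l/ → [ʃ] changes [voice], [lateral], [anterior], [distributed], [strident] and nothing else.
The smallest constituent containing every changed terminal is Root — each of its daughters lacks at least one of the affected features.
Spreading Root from /ʃ/ overwrites each of those terminals with /ʃ/'s values, yielding exactly [ʃ].

Root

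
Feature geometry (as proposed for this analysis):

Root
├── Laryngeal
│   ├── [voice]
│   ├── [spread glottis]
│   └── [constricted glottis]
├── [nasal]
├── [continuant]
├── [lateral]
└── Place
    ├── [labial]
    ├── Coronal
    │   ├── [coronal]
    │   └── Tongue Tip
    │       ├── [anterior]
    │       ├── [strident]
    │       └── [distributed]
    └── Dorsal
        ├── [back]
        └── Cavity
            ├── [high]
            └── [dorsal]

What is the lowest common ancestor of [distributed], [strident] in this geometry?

[distributed] is immediately dominated by Tongue Tip.
[strident] is immediately dominated by Tongue Tip.
These paths first converge at Tongue Tip; no daughter of Tongue Tip dominates all 2 features, so Tongue Tip is the minimal constituent.

Tongue Tip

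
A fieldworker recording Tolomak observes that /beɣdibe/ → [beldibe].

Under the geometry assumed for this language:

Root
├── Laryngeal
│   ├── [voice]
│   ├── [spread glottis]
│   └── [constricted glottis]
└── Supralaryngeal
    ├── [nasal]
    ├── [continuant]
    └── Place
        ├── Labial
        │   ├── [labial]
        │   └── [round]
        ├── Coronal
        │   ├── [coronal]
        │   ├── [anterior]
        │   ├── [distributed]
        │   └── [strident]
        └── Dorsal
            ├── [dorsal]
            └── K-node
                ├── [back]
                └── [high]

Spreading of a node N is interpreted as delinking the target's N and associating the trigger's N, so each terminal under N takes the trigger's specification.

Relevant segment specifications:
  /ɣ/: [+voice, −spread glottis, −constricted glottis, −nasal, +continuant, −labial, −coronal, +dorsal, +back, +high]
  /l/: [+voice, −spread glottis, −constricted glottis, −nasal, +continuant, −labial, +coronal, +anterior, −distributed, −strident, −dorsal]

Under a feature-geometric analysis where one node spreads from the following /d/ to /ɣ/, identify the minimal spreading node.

Place

The alternation /ɣ/ → [l] changes [coronal], [anterior], [distributed], [strident], [dorsal], [high], [back] and nothing else.
The smallest constituent containing every changed terminal is Place — each of its daughters lacks at least one of the affected features.
Delinking /ɣ/'s Place and associating /d/'s Place gives precisely the feature bundle of [l].
Since [continuant] is preserved even though /d/ disagrees there, no node above Place spread.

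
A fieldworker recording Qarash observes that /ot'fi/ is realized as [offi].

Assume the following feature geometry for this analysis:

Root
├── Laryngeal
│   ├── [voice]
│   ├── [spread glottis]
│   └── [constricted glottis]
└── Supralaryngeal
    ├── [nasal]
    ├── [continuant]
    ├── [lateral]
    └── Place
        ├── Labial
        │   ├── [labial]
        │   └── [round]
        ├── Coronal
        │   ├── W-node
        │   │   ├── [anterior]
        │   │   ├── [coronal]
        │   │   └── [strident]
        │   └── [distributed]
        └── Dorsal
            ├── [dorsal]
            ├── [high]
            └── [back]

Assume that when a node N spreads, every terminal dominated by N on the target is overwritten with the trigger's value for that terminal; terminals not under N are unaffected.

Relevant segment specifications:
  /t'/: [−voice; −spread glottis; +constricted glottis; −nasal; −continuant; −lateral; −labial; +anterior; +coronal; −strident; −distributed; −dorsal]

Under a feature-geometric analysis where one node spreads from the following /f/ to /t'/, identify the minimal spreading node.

Feature comparison: [constricted glottis], [continuant], [labial], [round], [coronal], [anterior], [distributed], [strident] differ between /t'/ and [f]; the remaining terminals match.
Tracing each changed feature up the tree, the paths first meet at Root; any lower node misses at least one of them.
If Root spreads, every terminal under it takes /f/'s value, producing [f] as observed.

Root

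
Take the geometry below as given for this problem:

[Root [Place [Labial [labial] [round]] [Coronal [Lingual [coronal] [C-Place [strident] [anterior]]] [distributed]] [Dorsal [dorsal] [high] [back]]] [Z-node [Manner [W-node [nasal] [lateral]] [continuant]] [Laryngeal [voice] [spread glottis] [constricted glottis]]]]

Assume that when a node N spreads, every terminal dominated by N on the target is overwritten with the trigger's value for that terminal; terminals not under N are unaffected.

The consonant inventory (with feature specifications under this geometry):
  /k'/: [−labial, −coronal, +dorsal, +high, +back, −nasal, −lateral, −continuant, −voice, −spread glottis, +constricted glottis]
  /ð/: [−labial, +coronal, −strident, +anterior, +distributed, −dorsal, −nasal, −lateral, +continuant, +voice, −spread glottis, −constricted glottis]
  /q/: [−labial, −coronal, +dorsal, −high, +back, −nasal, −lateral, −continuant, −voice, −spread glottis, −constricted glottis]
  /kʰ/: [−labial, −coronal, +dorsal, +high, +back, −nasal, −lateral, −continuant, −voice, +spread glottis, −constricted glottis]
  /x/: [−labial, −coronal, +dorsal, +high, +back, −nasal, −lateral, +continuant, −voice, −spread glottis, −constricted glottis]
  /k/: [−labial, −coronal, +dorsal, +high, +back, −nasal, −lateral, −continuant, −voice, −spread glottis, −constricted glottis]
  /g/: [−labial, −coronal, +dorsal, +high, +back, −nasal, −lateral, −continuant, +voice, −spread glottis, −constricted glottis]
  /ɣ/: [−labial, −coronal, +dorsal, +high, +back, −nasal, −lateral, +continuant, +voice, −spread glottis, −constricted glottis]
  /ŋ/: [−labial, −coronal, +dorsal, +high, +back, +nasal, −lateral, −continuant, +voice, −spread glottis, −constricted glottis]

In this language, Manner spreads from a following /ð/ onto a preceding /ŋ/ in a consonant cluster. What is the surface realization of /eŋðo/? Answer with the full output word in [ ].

[eɣðo]

The Manner node dominates the terminals [nasal], [lateral], [continuant].
Spreading Manner from /ð/ onto /ŋ/ replaces those values with /ð/'s: [−nasal], [−lateral], [+continuant]. Features outside Manner ([labial], [coronal], [dorsal], …) stay as in /ŋ/.
Among the inventory, only /ɣ/ has exactly this specification, giving the surface form [eɣðo].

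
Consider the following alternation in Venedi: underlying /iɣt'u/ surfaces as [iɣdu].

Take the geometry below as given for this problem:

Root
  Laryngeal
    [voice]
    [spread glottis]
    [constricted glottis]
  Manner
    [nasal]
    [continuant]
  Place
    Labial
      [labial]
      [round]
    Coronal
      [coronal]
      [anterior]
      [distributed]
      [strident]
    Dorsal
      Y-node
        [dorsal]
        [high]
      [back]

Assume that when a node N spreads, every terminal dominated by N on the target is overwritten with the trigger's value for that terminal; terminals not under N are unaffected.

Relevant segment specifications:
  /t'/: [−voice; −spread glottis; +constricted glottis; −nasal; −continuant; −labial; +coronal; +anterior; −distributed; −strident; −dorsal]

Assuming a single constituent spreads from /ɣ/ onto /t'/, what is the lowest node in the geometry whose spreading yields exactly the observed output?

Laryngeal

Comparing /t'/ with its surface form [d], the features that change are [voice], [constricted glottis].
These terminals are all dominated by Laryngeal, and no proper subconstituent of Laryngeal covers them all; Laryngeal is their lowest common ancestor.
If Laryngeal spreads, every terminal under it takes /ɣ/'s value, producing [d] as observed.
Since [coronal], [continuant] are preserved even though /ɣ/ disagrees there, no node above Laryngeal spread.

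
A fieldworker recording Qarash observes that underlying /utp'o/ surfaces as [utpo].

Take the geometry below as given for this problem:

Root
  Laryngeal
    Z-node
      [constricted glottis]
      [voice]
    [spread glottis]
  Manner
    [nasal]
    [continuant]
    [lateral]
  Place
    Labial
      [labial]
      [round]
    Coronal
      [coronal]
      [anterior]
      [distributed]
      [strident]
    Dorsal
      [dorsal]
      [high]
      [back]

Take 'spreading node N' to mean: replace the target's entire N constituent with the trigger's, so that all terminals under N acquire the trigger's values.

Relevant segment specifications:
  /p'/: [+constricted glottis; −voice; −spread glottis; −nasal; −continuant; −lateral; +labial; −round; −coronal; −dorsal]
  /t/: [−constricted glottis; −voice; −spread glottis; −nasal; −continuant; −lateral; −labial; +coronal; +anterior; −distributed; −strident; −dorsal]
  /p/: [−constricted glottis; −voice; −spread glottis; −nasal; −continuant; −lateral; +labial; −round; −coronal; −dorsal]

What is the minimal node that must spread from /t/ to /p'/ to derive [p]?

/p'/ and [p] differ in [constricted glottis]; every other specified feature is identical.
Since just one terminal is affected and it takes /t/'s value, spreading the terminal [constricted glottis] alone is sufficient and minimal.
Features on which the two segments disagree outside [constricted glottis], such as [labial], [coronal], are unchanged — nothing dominating them spread, and [constricted glottis] is the minimal sufficient constituent.

[constricted glottis]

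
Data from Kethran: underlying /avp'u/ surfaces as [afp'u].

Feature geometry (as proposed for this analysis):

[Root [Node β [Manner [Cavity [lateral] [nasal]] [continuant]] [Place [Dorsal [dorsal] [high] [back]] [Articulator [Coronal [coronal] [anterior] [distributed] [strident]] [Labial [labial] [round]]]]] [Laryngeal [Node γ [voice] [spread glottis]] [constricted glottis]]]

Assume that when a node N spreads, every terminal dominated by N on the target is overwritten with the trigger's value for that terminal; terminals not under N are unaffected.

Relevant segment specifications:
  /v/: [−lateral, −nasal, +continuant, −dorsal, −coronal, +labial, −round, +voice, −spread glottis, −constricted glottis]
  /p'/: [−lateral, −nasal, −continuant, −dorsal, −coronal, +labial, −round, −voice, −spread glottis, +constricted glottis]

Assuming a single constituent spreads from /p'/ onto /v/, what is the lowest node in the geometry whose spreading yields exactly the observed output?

/v/ and [f] differ in [voice]; every other specified feature is identical.
Only a single terminal changes, and /p'/ supplies the new value, so [voice] itself is the minimal spreading constituent.
[continuant], [constricted glottis] stay as in /v/ although /p'/ differs there, so no node dominating them spread; among the remaining candidates [voice] is the lowest that derives the output.

[voice]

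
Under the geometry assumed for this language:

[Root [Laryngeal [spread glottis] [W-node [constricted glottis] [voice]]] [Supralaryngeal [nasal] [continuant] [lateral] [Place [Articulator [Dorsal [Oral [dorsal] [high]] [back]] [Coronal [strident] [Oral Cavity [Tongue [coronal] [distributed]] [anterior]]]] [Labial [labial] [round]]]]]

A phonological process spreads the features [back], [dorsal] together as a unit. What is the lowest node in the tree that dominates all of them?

[back] lies under Dorsal (below Supralaryngeal).
[dorsal] lies under Oral (below Supralaryngeal).
The lowest node appearing on every path is Dorsal; each proper daughter of Dorsal fails to dominate at least one of the listed features.

Dorsal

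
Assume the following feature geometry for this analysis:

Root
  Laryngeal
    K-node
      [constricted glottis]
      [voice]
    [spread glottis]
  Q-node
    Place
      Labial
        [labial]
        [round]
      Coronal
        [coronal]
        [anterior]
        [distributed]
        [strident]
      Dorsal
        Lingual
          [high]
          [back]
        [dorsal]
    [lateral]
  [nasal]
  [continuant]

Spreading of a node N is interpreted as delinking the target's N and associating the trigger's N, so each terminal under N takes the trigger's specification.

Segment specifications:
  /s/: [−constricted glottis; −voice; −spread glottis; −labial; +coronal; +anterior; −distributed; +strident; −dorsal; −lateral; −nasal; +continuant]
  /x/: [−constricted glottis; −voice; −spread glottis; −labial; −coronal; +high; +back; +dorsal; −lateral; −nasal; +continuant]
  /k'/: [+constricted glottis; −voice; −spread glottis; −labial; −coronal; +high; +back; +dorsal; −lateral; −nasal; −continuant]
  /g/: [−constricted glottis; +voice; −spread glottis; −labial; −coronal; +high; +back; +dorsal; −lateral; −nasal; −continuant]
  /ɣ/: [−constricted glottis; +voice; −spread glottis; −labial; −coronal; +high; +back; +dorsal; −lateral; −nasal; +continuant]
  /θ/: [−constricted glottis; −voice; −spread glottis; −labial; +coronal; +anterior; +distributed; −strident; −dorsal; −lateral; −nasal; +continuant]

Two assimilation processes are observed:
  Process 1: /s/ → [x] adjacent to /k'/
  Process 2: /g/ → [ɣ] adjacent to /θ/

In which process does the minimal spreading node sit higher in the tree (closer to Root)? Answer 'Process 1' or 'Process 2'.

Process 1: the features that change are [coronal], [anterior], [distributed], [strident], [dorsal], [high], [back]; the minimal node is Place (depth 2).
Process 2: the feature that changes is [continuant]; the minimal node is [continuant] (depth 1).
[continuant] is closer to Root than Place, so Process 2 spreads the higher node.

Process 2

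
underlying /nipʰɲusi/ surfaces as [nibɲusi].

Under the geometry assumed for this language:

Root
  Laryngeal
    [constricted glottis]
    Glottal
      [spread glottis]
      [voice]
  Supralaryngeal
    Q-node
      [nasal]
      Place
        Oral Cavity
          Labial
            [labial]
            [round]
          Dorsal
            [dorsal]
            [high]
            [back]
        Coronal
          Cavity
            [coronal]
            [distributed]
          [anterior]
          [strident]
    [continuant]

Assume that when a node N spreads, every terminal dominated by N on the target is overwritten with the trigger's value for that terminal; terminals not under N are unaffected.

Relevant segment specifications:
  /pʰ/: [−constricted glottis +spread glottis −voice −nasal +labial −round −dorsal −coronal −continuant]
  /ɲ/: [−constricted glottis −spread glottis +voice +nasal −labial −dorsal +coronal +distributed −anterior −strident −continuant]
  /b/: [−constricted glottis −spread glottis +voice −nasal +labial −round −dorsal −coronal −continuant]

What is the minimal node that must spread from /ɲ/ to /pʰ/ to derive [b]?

Glottal

Comparing /pʰ/ with its surface form [b], the features that change are [voice], [spread glottis].
Tracing each changed feature up the tree, the paths first meet at Glottal; any lower node misses at least one of them.
Delinking /pʰ/'s Glottal and associating /ɲ/'s Glottal gives precisely the feature bundle of [b].
Features on which the two segments disagree outside Glottal, such as [coronal], [labial], are unchanged — nothing dominating them spread, and Glottal is the minimal sufficient constituent.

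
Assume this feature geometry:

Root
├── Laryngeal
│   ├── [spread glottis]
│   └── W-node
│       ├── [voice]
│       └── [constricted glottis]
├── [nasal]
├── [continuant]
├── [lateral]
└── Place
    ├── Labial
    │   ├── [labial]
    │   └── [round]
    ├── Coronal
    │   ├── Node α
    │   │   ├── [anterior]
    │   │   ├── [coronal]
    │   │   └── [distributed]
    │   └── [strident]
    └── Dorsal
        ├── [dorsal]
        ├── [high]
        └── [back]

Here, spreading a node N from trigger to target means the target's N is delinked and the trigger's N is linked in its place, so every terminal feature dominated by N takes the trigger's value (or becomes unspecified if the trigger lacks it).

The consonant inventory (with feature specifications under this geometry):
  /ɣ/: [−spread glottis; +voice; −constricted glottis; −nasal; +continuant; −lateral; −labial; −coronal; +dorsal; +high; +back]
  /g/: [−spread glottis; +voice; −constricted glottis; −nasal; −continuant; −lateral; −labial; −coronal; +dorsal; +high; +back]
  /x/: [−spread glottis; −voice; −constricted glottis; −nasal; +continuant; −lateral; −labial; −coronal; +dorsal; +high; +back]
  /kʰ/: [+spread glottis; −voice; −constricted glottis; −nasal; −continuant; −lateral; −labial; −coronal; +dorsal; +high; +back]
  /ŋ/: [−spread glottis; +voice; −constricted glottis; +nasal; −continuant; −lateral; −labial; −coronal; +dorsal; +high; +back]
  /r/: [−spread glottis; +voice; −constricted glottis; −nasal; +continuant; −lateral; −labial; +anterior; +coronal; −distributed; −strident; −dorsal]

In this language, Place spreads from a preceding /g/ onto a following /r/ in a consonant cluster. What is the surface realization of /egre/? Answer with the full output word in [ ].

[egɣe]

The Place node dominates the terminals [labial], [round], [anterior], [coronal], [distributed], [strident], [dorsal], [high], [back].
After delinking /r/'s Place and linking /g/'s, the affected terminals become [−labial], [−coronal], [+dorsal], [+high], [+back]; [spread glottis], [voice], [constricted glottis], … (outside Place) are retained from /r/.
The resulting bundle matches /ɣ/ in the inventory; substituting it for /r/ gives [egɣe].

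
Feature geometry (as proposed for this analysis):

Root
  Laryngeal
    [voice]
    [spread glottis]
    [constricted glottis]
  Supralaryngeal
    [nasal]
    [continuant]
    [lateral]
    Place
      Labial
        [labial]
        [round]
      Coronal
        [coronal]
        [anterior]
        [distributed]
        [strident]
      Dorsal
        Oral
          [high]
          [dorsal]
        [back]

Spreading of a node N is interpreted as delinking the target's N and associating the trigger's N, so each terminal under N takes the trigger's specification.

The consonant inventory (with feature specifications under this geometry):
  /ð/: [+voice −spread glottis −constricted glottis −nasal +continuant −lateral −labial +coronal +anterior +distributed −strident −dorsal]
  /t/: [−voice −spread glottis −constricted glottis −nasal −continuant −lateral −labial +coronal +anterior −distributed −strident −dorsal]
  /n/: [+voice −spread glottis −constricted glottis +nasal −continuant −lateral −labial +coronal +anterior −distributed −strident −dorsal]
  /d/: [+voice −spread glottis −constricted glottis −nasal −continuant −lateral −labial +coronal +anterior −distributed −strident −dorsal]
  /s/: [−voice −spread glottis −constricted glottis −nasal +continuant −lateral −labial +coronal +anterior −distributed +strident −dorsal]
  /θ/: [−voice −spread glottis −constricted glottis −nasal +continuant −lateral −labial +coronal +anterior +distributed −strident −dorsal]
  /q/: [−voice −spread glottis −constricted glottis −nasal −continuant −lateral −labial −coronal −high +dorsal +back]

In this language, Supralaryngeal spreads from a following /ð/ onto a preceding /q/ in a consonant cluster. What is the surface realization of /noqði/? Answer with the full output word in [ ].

Supralaryngeal immediately or transitively dominates [nasal], [continuant], [lateral], [labial], [round], [coronal], [anterior], [distributed], [strident], [high], [dorsal], [back].
The target acquires /ð/'s values for everything under Supralaryngeal — [−nasal], [+continuant], [−lateral], [−labial], [+coronal], [+anterior], [+distributed], [−strident], [−dorsal] — while keeping its own [voice], [spread glottis], [constricted glottis].
This feature bundle is that of [θ], so /noqði/ surfaces as [noθði].

[noθði]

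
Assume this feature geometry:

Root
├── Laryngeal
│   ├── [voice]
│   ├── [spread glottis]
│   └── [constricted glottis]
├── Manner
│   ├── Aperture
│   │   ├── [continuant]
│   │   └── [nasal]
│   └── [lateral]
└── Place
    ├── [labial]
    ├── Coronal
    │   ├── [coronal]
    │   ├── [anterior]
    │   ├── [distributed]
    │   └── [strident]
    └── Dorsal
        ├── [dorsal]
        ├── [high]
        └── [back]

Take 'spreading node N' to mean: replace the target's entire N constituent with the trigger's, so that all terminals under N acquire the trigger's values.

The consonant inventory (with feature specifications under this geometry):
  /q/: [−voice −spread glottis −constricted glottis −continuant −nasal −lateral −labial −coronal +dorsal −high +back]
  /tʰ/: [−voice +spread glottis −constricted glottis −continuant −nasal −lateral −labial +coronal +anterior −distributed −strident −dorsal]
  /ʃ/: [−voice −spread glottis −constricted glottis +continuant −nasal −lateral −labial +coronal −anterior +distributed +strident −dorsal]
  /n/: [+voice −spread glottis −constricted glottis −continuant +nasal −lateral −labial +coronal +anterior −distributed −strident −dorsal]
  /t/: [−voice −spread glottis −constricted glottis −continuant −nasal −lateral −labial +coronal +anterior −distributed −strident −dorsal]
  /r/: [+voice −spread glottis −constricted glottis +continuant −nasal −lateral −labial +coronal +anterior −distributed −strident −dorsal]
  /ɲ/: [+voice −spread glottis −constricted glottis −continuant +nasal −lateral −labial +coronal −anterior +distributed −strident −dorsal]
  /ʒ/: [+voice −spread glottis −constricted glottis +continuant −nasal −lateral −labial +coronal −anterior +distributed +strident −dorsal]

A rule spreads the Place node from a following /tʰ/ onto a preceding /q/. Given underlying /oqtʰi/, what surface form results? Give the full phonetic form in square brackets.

[ottʰi]

Place immediately or transitively dominates [labial], [coronal], [anterior], [distributed], [strident], [dorsal], [high], [back].
After delinking /q/'s Place and linking /tʰ/'s, the affected terminals become [−labial], [+coronal], [+anterior], [−distributed], [−strident], [−dorsal]; [voice], [spread glottis], [constricted glottis], … (outside Place) are retained from /q/.
The resulting bundle matches /t/ in the inventory; substituting it for /q/ gives [ottʰi].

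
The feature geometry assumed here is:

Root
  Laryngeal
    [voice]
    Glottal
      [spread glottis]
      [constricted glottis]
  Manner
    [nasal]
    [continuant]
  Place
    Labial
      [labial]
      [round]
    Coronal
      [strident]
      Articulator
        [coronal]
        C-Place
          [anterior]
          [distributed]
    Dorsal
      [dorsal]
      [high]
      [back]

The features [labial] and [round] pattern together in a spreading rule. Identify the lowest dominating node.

[labial] lies under Labial (below Place).
[round]: Root > Place > Labial > [round].
The lowest node appearing on every path is Labial; each proper daughter of Labial fails to dominate at least one of the listed features.

Labial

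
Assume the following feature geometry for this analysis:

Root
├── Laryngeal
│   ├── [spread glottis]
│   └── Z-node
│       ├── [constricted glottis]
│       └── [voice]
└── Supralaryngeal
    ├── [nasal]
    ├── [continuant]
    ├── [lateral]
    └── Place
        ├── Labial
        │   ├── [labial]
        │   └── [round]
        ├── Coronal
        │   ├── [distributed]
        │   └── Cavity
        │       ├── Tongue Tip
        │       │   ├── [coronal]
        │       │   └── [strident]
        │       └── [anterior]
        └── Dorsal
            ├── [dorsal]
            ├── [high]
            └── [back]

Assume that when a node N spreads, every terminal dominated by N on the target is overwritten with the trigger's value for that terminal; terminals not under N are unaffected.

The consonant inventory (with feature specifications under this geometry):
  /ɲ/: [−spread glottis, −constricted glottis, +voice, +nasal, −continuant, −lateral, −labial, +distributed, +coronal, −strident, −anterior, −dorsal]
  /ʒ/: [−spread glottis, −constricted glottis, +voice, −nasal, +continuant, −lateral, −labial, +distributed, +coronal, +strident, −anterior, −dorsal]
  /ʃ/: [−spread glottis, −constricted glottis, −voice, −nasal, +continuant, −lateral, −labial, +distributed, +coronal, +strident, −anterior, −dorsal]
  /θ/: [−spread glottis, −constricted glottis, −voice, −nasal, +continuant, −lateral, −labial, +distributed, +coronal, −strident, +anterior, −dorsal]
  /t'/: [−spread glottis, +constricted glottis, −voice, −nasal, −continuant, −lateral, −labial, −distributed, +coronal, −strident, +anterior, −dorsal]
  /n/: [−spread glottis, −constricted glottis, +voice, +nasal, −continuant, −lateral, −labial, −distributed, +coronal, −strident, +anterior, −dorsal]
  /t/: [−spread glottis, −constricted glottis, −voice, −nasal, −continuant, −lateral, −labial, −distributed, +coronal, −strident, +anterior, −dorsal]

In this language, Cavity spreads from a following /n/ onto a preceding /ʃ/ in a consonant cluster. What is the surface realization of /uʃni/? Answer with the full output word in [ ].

[uθni]

The Cavity node dominates the terminals [coronal], [strident], [anterior].
Spreading Cavity from /n/ onto /ʃ/ replaces those values with /n/'s: [+coronal], [−strident], [+anterior]. Features outside Cavity ([spread glottis], [constricted glottis], [voice], …) stay as in /ʃ/.
Among the inventory, only /θ/ has exactly this specification, giving the surface form [uθni].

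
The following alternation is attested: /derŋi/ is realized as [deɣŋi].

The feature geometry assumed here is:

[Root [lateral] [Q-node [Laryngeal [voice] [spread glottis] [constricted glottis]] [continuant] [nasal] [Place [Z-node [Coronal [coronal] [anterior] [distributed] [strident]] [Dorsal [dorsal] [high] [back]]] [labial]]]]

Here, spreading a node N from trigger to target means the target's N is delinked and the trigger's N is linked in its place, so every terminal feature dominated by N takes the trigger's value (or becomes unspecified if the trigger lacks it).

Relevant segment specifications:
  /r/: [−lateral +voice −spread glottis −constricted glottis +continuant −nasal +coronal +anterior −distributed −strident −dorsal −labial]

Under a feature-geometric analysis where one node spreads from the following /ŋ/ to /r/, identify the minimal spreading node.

The alternation /r/ → [ɣ] changes [coronal], [anterior], [distributed], [strident], [dorsal], [high], [back] and nothing else.
These terminals are all dominated by Z-node, and no proper subconstituent of Z-node covers them all; Z-node is their lowest common ancestor.
Delinking /r/'s Z-node and associating /ŋ/'s Z-node gives precisely the feature bundle of [ɣ].
[continuant], [nasal] stay as in /r/ although /ŋ/ differs there, so no node dominating them spread; among the remaining candidates Z-node is the lowest that derives the output.

Z-node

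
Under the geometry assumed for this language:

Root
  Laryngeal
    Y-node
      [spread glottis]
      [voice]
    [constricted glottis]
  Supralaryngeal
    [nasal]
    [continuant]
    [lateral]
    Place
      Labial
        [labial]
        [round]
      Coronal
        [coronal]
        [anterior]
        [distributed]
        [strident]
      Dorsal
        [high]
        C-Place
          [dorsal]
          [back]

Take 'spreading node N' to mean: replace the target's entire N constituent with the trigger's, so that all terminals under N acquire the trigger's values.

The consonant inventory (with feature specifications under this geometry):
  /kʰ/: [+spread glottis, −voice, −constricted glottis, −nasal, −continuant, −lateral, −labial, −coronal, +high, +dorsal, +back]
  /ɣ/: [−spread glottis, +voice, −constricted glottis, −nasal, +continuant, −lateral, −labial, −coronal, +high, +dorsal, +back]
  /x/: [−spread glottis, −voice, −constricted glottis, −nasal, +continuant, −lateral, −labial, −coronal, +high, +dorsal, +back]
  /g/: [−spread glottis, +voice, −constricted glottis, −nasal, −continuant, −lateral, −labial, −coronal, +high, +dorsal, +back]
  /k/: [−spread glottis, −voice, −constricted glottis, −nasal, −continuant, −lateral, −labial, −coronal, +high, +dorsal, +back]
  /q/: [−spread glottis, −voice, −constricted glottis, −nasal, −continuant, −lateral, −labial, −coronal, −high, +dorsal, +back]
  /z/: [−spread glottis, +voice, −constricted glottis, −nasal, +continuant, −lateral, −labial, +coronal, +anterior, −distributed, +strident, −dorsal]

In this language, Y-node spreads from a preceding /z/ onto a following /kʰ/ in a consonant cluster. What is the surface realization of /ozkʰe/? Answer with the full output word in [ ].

Y-node immediately or transitively dominates [spread glottis], [voice].
Spreading Y-node from /z/ onto /kʰ/ replaces those values with /z/'s: [−spread glottis], [+voice]. Features outside Y-node ([constricted glottis], [nasal], [continuant], …) stay as in /kʰ/.
Among the inventory, only /g/ has exactly this specification, giving the surface form [ozge].

[ozge]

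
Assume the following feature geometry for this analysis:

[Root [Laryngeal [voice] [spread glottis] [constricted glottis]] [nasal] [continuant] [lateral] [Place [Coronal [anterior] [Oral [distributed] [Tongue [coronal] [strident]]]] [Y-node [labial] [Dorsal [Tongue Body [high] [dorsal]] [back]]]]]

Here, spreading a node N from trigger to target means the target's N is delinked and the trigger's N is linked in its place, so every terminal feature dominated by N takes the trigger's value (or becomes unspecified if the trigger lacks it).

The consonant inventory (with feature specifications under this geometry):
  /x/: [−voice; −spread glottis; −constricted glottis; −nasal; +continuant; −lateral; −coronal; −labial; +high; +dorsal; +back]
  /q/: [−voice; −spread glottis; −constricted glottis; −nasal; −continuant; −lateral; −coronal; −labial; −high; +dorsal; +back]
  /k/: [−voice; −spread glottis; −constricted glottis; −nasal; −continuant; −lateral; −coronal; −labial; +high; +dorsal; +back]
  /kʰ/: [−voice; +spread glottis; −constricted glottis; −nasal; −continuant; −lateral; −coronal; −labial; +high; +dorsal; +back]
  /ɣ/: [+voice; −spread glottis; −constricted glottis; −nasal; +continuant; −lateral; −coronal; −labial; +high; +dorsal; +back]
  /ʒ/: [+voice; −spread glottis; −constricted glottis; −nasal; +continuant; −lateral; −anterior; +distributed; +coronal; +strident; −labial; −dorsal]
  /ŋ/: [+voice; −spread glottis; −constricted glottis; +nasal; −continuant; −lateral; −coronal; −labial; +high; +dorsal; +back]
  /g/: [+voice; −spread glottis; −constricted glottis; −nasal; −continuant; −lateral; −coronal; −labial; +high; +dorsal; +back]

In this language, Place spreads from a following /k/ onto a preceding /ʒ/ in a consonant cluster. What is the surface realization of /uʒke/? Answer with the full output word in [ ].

Place immediately or transitively dominates [anterior], [distributed], [coronal], [strident], [labial], [high], [dorsal], [back].
Spreading Place from /k/ onto /ʒ/ replaces those values with /k/'s: [−coronal], [−labial], [+high], [+dorsal], [+back]. Features outside Place ([voice], [spread glottis], [constricted glottis], …) stay as in /ʒ/.
Among the inventory, only /ɣ/ has exactly this specification, giving the surface form [uɣke].

[uɣke]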